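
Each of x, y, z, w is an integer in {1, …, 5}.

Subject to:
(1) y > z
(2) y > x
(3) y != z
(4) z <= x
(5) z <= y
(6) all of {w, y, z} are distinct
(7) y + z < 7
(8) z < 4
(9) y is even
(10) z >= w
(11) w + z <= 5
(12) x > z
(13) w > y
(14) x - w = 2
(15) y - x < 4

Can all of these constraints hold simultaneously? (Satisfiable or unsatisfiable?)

Unsatisfiable

Constraints 2, 10, 12, and 13 give w ≤ z, z < x, x < y, y < w. Chaining: w ≤ z < x < y < w, which forces w < w — impossible.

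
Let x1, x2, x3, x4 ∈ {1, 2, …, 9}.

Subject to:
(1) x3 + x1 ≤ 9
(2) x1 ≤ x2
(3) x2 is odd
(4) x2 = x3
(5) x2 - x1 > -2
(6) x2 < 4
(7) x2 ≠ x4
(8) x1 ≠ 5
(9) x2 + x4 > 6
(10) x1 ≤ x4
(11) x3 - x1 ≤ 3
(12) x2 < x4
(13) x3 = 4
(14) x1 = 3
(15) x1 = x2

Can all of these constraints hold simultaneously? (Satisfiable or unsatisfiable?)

Unsatisfiable

Constraint 14 fixes x1 = 3 and constraint 13 fixes x3 = 4. Constraints 4 and 15 give x1 = x2 = x3, so x1 = x3. But 3 ≠ 4 — contradiction.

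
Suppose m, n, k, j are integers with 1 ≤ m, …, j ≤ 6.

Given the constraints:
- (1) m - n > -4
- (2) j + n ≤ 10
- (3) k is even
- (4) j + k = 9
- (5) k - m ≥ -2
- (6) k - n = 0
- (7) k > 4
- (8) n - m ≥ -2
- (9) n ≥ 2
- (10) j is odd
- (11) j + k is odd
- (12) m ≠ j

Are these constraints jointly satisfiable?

One satisfying assignment is m = 5, n = 6, k = 6, j = 3.
For the less obvious constraints — constraint 1: m - n = -1; constraint 2: j + n = 9; constraint 4: j + k = 9 — and the others hold by inspection.

Satisfiable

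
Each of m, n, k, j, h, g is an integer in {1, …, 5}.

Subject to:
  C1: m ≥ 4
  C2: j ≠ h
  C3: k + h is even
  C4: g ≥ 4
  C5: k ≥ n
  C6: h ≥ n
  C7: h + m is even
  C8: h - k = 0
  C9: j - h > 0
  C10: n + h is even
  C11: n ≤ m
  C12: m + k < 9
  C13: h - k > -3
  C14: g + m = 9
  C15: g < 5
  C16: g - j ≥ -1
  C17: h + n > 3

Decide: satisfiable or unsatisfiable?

Satisfiable

Take m = 5, n = 3, k = 3, j = 4, h = 3, g = 4. Then constraint 8: h - k = 0; constraint 9: j - h = 1; constraint 12: m + k = 8, and every other listed constraint is also met.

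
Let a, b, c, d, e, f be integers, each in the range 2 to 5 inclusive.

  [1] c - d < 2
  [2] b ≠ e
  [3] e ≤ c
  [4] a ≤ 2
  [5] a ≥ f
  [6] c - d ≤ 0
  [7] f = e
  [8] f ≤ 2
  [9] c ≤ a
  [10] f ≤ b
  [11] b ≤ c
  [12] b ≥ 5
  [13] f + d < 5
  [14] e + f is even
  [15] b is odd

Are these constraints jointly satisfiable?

Unsatisfiable

From constraints 11 and 12: c ≥ b and b ≥ 5, so c ≥ 5. From constraints 4 and 9: c ≤ a and a ≤ 2, so c ≤ 2. But 2 < 5, so no value of c works.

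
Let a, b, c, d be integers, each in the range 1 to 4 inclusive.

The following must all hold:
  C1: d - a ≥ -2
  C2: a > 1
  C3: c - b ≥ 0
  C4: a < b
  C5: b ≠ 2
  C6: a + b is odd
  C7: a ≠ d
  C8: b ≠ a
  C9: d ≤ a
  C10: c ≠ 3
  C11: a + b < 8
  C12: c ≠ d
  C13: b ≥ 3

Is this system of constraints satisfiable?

Try a = 3, b = 4, c = 4, d = 1.
Check constraint 1: d - a = -2; constraint 3: c - b = 0; constraint 11: a + b = 7. The remaining constraints are straightforward to verify.

Satisfiable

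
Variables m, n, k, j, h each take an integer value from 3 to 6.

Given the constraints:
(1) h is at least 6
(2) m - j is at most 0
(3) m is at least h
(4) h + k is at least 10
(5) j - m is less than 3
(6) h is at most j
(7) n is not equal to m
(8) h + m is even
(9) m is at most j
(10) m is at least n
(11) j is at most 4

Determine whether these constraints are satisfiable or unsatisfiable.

From constraints 1 and 3: m ≥ h and h ≥ 6, so m ≥ 6. From constraints 9 and 11: m ≤ j and j ≤ 4, so m ≤ 4. But 4 < 6, so no value of m works.

Unsatisfiable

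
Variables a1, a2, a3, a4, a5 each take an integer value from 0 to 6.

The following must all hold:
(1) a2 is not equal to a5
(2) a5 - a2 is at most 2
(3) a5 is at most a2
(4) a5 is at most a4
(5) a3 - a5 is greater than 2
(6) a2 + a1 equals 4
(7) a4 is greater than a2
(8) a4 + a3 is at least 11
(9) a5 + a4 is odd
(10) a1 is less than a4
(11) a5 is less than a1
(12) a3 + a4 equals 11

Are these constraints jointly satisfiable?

Setting (a1, a2, a3, a4, a5) = (2, 2, 5, 6, 1) satisfies everything: constraint 2: a5 - a2 = -1; constraint 5: a3 - a5 = 4, and the others follow.

Satisfiable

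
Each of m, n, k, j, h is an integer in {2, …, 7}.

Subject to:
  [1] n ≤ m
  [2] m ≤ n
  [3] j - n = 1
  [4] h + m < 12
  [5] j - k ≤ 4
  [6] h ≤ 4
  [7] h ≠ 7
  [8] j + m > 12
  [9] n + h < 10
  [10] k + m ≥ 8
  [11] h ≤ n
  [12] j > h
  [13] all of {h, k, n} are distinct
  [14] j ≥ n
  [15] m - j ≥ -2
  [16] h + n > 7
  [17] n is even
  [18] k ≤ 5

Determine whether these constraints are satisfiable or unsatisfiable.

Setting (m, n, k, j, h) = (6, 6, 5, 7, 3) satisfies everything: constraint 3: j - n = 1; constraint 4: h + m = 9, and the others follow.

Satisfiable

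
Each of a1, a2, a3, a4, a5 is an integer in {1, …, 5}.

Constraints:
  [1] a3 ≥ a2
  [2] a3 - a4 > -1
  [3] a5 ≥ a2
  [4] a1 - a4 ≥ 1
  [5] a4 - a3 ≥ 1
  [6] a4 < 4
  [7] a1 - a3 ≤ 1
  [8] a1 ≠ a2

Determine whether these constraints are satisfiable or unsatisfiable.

Unsatisfiable

Constraints 4, 5, and 7 give a4 − a3 ≥ 1, a3 − a1 ≥ -1, a1 − a4 ≥ 1.
Adding all 3 inequalities: the left sides telescope to 0, and the right sides sum to 1 + (-1) + 1 = 1. So 0 ≥ 1, which is false.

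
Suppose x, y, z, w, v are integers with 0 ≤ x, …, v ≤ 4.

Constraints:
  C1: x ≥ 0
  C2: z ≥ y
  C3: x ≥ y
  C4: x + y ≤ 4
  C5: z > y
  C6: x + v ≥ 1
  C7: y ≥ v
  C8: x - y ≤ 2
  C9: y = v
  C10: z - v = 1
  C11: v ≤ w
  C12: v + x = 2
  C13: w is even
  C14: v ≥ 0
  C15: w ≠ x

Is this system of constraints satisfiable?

Satisfiable

Try x = 1, y = 1, z = 2, w = 2, v = 1.
Check constraint 4: x + y = 2; constraint 6: x + v = 2. The remaining constraints are straightforward to verify.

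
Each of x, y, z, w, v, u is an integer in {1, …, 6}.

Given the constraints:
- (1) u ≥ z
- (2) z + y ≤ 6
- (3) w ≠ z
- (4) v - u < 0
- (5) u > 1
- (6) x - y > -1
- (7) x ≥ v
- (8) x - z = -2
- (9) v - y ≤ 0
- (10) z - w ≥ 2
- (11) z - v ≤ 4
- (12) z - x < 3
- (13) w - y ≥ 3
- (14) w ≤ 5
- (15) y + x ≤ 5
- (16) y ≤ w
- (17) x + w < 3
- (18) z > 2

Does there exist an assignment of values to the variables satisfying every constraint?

Constraints 9, 10, 11, and 13 give w − y ≥ 3, y − v ≥ 0, v − z ≥ -4, z − w ≥ 2.
Adding all 4 inequalities: the left sides telescope to 0, and the right sides sum to 3 + 0 + (-4) + 2 = 1. So 0 ≥ 1, which is false.

Unsatisfiable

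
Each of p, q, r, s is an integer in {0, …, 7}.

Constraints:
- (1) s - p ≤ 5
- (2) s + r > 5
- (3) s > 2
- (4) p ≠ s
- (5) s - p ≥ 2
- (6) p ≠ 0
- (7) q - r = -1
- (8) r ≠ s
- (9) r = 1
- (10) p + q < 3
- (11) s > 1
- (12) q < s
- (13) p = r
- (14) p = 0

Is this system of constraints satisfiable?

Constraint 14 fixes p = 0 and constraint 9 fixes r = 1, but constraint 13 requires p = r. Since 0 ≠ 1, contradiction.

Unsatisfiable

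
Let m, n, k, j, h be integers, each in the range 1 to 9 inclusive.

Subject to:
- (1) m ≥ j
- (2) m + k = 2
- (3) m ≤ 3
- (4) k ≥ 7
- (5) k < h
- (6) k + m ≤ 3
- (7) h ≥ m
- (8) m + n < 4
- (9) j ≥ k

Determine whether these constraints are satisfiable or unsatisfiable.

Unsatisfiable

From constraints 4 and 9: j ≥ k and k ≥ 7, so j ≥ 7. From constraints 1 and 3: j ≤ m and m ≤ 3, so j ≤ 3. But 3 < 7, so no value of j works.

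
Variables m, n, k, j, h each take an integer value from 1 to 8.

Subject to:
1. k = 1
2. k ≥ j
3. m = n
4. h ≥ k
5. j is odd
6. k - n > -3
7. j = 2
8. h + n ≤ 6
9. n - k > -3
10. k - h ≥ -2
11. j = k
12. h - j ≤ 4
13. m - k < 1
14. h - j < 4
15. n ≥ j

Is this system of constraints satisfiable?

Constraint 7 fixes j = 2 and constraint 1 fixes k = 1, but constraint 11 requires j = k. Since 2 ≠ 1, contradiction.

Unsatisfiable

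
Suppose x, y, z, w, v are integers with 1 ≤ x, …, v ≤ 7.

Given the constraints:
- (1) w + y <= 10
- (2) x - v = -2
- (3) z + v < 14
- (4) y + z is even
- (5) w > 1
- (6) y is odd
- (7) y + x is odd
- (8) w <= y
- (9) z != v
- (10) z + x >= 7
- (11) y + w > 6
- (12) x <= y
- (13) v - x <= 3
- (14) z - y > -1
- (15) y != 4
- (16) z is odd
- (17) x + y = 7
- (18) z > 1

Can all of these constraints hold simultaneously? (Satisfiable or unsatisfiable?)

Satisfiable

Setting (x, y, z, w, v) = (2, 5, 7, 4, 4) satisfies everything: constraint 1: w + y = 9; constraint 2: x - v = -2, and the others follow.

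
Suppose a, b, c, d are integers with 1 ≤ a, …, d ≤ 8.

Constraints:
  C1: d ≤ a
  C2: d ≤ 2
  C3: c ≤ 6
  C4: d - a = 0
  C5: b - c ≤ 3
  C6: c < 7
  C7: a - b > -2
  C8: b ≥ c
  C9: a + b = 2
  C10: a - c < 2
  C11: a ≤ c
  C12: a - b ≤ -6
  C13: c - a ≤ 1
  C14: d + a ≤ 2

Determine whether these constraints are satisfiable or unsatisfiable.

Unsatisfiable

Constraints 5, 12, and 13 give a − c ≥ -1, c − b ≥ -3, b − a ≥ 6.
Adding all 3 inequalities: the left sides telescope to 0, and the right sides sum to (-1) + (-3) + 6 = 2. So 0 ≥ 2, which is false.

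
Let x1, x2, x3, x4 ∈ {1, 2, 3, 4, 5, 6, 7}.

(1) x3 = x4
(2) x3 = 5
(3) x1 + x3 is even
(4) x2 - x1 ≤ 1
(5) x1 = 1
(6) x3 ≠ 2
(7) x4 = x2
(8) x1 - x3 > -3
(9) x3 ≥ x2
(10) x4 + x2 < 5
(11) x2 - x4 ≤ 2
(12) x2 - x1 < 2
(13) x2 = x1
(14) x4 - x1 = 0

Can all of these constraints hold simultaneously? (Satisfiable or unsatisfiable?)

Constraint 2 fixes x3 = 5 and constraint 5 fixes x1 = 1. Constraints 1, 7, and 13 give x3 = x4 = x2 = x1, so x3 = x1. But 5 ≠ 1 — contradiction.

Unsatisfiable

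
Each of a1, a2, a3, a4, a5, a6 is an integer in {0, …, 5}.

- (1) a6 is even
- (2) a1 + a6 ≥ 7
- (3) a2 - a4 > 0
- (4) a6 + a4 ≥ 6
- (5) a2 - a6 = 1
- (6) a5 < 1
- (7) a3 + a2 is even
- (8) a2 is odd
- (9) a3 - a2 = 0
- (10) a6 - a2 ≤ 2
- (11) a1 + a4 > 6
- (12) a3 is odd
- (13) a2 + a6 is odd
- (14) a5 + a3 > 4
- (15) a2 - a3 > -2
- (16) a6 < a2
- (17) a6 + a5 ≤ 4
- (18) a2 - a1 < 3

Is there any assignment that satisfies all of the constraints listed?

Satisfiable

Take a1 = 5, a2 = 5, a3 = 5, a4 = 4, a5 = 0, a6 = 4. Then constraint 2: a1 + a6 = 9; constraint 3: a2 - a4 = 1, and every other listed constraint is also met.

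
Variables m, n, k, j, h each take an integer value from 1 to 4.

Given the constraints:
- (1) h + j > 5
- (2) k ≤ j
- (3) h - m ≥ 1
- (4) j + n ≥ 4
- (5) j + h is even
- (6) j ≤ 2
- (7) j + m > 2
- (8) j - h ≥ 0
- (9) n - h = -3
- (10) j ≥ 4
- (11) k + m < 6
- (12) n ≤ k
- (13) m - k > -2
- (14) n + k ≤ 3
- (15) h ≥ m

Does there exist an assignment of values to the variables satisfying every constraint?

From constraint 10: j ≥ 4. From constraint 6: j ≤ 2. But 2 < 4, so no value of j works.

Unsatisfiable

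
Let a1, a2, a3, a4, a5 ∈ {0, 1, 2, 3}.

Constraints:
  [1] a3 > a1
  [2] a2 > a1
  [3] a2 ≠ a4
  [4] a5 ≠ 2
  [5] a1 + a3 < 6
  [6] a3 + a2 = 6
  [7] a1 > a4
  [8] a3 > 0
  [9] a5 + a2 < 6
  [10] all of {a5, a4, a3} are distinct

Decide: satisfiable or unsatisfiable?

Satisfiable

Try a1 = 1, a2 = 3, a3 = 3, a4 = 0, a5 = 1.
Check constraint 5: a1 + a3 = 4; constraint 6: a3 + a2 = 6. The remaining constraints are straightforward to verify.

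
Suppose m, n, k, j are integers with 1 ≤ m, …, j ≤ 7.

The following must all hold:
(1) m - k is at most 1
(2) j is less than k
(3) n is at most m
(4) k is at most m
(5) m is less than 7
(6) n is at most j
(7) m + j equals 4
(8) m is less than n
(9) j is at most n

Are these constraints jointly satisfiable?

Unsatisfiable

Constraints 2, 4, 6, and 8 give j < k, k ≤ m, m < n, n ≤ j. Chaining: j < k ≤ m < n ≤ j, which forces j < j — impossible.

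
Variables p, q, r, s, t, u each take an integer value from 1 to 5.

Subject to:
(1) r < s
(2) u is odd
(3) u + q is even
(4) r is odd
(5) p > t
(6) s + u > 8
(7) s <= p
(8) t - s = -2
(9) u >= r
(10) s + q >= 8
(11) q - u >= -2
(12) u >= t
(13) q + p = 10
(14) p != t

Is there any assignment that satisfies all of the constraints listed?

Satisfiable

The assignment p = 5, q = 5, r = 1, s = 4, t = 2, u = 5 works:
  constraint 6 holds since s + u = 9.
  constraint 8 holds since t - s = -2.
The rest check out directly.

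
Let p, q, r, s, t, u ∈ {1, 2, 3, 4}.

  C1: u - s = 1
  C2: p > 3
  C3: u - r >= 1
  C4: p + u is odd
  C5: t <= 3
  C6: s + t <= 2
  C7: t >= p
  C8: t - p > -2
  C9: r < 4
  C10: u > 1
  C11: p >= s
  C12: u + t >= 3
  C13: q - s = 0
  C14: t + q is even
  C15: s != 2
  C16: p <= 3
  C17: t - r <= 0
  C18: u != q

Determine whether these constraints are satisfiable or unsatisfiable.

Unsatisfiable

From constraint 2: p ≥ 4. From constraints 5 and 7: p ≤ t and t ≤ 3, so p ≤ 3. But 3 < 4, so no value of p works.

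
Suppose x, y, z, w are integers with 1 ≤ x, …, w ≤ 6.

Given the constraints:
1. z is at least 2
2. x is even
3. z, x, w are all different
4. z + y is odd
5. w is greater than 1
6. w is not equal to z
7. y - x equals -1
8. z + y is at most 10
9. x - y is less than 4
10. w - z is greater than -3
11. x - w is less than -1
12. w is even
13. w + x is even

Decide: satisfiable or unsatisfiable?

Satisfiable

One satisfying assignment is x = 2, y = 1, z = 6, w = 4.
For the less obvious constraints — constraint 7: y - x = -1; constraint 8: z + y = 7; constraint 9: x - y = 1 — and the others hold by inspection.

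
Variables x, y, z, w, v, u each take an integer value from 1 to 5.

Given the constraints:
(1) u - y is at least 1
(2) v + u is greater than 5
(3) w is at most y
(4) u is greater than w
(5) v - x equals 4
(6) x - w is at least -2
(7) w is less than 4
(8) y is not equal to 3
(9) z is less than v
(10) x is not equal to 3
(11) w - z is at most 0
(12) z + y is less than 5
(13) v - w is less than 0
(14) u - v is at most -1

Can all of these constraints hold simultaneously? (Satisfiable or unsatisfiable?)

Unsatisfiable

Constraints 4, 13, and 14 give v < w, w < u, u < v. Chaining: v < w < u < v, which forces v < v — impossible.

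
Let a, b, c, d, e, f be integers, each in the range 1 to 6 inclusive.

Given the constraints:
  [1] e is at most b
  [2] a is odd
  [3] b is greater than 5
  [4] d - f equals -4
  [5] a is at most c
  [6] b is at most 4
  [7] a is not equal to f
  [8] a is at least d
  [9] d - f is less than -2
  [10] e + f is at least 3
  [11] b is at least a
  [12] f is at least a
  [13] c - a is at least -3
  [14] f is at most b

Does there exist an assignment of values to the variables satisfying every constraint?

Unsatisfiable

From constraint 3: b ≥ 6. From constraint 6: b ≤ 4. But 4 < 6, so no value of b works.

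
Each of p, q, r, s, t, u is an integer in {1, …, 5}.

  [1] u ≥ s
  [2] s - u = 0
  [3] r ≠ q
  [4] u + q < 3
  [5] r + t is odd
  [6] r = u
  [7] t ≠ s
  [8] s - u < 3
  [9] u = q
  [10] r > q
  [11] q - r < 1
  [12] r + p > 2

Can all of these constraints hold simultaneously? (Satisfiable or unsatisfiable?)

From constraints 6 and 9, r = u = q, so r = q. But constraint 3 says r ≠ q. Contradiction.

Unsatisfiable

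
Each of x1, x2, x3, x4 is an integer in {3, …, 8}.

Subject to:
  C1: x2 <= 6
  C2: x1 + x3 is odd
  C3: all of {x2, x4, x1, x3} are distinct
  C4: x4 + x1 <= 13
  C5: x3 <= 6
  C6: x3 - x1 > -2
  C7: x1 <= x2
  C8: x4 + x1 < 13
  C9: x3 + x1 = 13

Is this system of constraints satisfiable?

From constraint 5: x3 ≤ 6. From constraints 1 and 7: x1 ≤ x2 ≤ 6. Hence x3 + x1 ≤ 12. But constraint 9 requires x3 + x1 = 13, and 13 > 12. Contradiction.

Unsatisfiable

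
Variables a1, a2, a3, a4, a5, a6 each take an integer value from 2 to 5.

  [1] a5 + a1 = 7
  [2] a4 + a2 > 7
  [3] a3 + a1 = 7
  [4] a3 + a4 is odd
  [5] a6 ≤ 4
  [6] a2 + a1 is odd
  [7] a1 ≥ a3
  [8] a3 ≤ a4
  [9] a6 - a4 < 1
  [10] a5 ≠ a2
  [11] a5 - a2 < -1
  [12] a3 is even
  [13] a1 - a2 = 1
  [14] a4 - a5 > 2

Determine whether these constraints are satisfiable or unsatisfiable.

Satisfiable

Take a1 = 5, a2 = 4, a3 = 2, a4 = 5, a5 = 2, a6 = 3. Then constraint 1: a5 + a1 = 7; constraint 2: a4 + a2 = 9; constraint 3: a3 + a1 = 7, and every other listed constraint is also met.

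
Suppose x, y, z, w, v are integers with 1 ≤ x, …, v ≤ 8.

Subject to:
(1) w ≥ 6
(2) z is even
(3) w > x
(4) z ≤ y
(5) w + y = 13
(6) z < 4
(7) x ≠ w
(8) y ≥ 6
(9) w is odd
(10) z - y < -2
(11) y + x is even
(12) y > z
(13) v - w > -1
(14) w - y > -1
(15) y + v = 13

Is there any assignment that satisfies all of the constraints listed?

Try x = 4, y = 6, z = 2, w = 7, v = 7.
Check constraint 5: w + y = 13; constraint 10: z - y = -4; constraint 13: v - w = 0. The remaining constraints are straightforward to verify.

Satisfiable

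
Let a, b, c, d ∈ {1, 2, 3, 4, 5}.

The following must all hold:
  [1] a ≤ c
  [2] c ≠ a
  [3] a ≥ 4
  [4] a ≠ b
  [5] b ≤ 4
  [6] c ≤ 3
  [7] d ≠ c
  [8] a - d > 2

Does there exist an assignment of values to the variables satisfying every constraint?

From constraints 1 and 3: c ≥ a and a ≥ 4, so c ≥ 4. From constraint 6: c ≤ 3. But 3 < 4, so no value of c works.

Unsatisfiable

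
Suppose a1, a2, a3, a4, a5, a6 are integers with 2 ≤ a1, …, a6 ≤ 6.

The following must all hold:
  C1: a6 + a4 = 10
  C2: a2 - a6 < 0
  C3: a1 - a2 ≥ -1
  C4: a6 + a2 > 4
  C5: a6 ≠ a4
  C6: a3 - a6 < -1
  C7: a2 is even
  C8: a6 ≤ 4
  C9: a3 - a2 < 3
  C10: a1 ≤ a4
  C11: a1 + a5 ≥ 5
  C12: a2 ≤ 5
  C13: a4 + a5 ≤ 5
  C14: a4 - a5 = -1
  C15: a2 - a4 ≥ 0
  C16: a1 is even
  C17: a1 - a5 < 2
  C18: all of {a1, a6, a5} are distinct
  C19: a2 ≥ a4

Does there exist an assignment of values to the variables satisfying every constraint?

From constraint 8: a6 ≤ 4. From constraints 12 and 19: a4 ≤ a2 ≤ 5. Hence a6 + a4 ≤ 9. But constraint 1 requires a6 + a4 = 10, and 10 > 9. Contradiction.

Unsatisfiable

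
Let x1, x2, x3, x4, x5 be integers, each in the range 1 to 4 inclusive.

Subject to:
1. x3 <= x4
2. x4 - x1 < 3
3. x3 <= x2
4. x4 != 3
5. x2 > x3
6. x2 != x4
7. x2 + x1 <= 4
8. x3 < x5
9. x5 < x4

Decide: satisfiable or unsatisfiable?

Take x1 = 2, x2 = 2, x3 = 1, x4 = 4, x5 = 3. Then constraint 2: x4 - x1 = 2; constraint 7: x2 + x1 = 4, and every other listed constraint is also met.

Satisfiable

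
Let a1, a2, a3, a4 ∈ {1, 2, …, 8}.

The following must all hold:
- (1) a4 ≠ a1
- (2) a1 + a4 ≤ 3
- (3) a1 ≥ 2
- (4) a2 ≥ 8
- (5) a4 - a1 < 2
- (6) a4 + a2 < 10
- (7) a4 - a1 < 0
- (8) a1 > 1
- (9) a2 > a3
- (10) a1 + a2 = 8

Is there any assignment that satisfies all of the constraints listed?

From constraint 3: a1 ≥ 2. From constraint 4: a2 ≥ 8. Hence a1 + a2 ≥ 10. But constraint 10 requires a1 + a2 = 8, and 8 < 10. Contradiction.

Unsatisfiable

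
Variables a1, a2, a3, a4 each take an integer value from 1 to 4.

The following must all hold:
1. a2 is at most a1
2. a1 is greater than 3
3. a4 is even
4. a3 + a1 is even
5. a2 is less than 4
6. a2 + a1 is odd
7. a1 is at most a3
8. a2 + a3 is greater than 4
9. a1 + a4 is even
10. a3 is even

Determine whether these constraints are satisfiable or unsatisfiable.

The assignment a1 = 4, a2 = 1, a3 = 4, a4 = 2 works:
  constraint 3 holds since a4 = 2 is even.
  constraint 8 holds since a2 + a3 = 5.
The rest check out directly.

Satisfiable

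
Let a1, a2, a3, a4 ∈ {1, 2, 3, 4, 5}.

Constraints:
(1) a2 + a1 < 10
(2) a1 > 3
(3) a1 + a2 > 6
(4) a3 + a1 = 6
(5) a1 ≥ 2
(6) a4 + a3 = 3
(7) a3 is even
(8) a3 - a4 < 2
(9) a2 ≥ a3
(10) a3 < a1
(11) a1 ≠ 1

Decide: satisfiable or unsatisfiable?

Satisfiable

Setting (a1, a2, a3, a4) = (4, 5, 2, 1) satisfies everything: constraint 1: a2 + a1 = 9; constraint 3: a1 + a2 = 9, and the others follow.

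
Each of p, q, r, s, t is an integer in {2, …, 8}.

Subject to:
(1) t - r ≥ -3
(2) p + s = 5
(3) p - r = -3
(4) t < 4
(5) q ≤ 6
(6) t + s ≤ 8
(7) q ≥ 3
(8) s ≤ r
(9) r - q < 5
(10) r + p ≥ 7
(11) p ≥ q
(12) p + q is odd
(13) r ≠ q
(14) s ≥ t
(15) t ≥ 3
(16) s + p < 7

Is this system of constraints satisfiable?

Unsatisfiable

From constraints 7 and 11: p ≥ q ≥ 3. From constraints 14 and 15: s ≥ t ≥ 3. Hence p + s ≥ 6. But constraint 2 requires p + s = 5, and 5 < 6. Contradiction.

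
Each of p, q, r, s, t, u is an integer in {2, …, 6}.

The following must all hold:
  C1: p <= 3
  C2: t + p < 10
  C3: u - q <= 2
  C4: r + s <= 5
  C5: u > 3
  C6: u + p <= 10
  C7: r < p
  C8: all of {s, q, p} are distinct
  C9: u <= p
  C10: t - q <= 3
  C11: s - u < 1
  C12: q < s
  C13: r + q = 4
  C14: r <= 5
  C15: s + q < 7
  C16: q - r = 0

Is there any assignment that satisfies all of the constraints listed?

From constraint 5: u ≥ 4. From constraints 1 and 9: u ≤ p and p ≤ 3, so u ≤ 3. But 3 < 4, so no value of u works.

Unsatisfiable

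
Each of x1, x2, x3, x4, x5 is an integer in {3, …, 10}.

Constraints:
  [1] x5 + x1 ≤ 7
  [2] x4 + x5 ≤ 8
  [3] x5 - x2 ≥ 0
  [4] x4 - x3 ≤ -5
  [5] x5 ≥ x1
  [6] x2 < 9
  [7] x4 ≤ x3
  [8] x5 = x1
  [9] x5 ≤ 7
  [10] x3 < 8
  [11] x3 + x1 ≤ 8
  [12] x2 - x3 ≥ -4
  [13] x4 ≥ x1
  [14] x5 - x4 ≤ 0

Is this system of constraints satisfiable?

Constraints 3, 4, 12, and 14 give x2 − x3 ≥ -4, x3 − x4 ≥ 5, x4 − x5 ≥ 0, x5 − x2 ≥ 0.
Adding all 4 inequalities: the left sides telescope to 0, and the right sides sum to (-4) + 5 + 0 + 0 = 1. So 0 ≥ 1, which is false.

Unsatisfiable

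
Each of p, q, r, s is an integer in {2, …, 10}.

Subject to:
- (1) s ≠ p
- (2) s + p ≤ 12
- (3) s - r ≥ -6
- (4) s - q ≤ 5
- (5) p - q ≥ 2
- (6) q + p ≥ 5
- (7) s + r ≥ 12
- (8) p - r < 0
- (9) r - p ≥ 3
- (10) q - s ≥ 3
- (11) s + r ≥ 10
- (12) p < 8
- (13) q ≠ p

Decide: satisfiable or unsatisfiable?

Constraints 3, 5, 9, and 10 give p − q ≥ 2, q − s ≥ 3, s − r ≥ -6, r − p ≥ 3.
Adding all 4 inequalities: the left sides telescope to 0, and the right sides sum to 2 + 3 + (-6) + 3 = 2. So 0 ≥ 2, which is false.

Unsatisfiable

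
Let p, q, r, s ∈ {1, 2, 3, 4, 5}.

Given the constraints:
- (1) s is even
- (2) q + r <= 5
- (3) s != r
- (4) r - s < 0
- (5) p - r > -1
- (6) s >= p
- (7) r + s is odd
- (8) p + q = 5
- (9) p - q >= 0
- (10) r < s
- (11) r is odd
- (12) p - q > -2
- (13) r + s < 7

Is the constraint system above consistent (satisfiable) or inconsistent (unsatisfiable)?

Satisfiable

Setting (p, q, r, s) = (3, 2, 1, 4) satisfies everything: constraint 2: q + r = 3; constraint 4: r - s = -3, and the others follow.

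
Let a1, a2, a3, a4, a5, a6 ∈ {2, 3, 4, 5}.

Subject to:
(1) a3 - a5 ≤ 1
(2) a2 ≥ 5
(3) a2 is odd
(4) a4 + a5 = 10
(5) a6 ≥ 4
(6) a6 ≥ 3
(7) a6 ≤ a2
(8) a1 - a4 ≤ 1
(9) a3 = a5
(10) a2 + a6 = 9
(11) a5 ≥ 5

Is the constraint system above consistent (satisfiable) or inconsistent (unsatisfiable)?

Setting (a1, a2, a3, a4, a5, a6) = (5, 5, 5, 5, 5, 4) satisfies everything: constraint 1: a3 - a5 = 0; constraint 4: a4 + a5 = 10; constraint 8: a1 - a4 = 0, and the others follow.

Satisfiable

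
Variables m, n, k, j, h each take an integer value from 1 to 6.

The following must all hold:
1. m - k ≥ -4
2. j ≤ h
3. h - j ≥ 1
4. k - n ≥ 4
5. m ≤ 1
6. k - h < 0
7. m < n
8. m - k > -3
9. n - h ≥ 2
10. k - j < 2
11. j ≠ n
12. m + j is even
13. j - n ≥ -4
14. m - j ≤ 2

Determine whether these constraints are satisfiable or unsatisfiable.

Constraints 1, 3, 4, 9, and 14 give n − h ≥ 2, h − j ≥ 1, j − m ≥ -2, m − k ≥ -4, k − n ≥ 4.
Adding all 5 inequalities: the left sides telescope to 0, and the right sides sum to 2 + 1 + (-2) + (-4) + 4 = 1. So 0 ≥ 1, which is false.

Unsatisfiable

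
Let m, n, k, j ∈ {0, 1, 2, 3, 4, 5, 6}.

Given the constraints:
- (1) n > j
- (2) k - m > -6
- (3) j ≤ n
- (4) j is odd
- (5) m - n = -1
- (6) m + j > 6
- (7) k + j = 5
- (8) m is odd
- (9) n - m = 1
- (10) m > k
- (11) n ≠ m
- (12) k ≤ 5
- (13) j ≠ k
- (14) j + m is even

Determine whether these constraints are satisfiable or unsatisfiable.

Take m = 5, n = 6, k = 2, j = 3. Then constraint 2: k - m = -3; constraint 5: m - n = -1; constraint 6: m + j = 8, and every other listed constraint is also met.

Satisfiable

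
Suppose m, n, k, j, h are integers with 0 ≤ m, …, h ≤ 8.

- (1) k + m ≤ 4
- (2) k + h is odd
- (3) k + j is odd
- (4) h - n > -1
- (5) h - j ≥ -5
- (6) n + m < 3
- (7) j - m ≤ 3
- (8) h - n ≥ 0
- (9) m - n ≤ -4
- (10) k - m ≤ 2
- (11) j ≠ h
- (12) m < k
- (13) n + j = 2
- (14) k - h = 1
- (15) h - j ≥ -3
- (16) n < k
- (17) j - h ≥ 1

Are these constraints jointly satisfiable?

Constraints 7, 8, 9, and 17 give n − m ≥ 4, m − j ≥ -3, j − h ≥ 1, h − n ≥ 0.
Adding all 4 inequalities: the left sides telescope to 0, and the right sides sum to 4 + (-3) + 1 + 0 = 2. So 0 ≥ 2, which is false.

Unsatisfiable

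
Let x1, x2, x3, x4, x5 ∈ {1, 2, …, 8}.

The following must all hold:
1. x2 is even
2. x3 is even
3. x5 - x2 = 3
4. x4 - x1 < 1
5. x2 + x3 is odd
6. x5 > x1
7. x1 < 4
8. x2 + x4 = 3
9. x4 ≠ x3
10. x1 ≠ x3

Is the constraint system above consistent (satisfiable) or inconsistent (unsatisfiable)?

Constraint 1 makes x2 even and constraint 2 makes x3 even, so x2 + x3 must be even. Constraint 5 says x2 + x3 is odd — contradiction.

Unsatisfiable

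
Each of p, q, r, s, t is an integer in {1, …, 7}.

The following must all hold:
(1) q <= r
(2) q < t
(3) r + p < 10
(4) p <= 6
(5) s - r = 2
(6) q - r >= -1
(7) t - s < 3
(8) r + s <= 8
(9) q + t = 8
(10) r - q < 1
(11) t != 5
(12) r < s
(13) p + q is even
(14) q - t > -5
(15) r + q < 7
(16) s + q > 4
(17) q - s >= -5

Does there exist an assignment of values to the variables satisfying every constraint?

Setting (p, q, r, s, t) = (6, 2, 2, 4, 6) satisfies everything: constraint 3: r + p = 8; constraint 5: s - r = 2, and the others follow.

Satisfiable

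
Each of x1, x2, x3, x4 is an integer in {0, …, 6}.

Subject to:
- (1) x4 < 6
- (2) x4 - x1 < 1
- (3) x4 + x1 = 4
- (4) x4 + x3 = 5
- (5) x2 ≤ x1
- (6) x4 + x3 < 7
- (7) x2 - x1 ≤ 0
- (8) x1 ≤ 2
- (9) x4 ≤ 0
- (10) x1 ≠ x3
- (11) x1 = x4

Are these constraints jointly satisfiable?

From constraint 9: x4 ≤ 0. From constraint 8: x1 ≤ 2. Hence x4 + x1 ≤ 2. But constraint 3 requires x4 + x1 = 4, and 4 > 2. Contradiction.

Unsatisfiable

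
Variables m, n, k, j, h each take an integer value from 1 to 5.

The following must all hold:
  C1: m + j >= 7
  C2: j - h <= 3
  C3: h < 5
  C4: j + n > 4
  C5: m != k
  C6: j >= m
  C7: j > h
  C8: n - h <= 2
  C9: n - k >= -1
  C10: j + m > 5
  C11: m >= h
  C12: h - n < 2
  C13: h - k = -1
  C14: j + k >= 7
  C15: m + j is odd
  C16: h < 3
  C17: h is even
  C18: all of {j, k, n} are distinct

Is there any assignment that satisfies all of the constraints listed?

One satisfying assignment is m = 2, n = 2, k = 3, j = 5, h = 2.
For the less obvious constraints — constraint 1: m + j = 7; constraint 2: j - h = 3 — and the others hold by inspection.

Satisfiable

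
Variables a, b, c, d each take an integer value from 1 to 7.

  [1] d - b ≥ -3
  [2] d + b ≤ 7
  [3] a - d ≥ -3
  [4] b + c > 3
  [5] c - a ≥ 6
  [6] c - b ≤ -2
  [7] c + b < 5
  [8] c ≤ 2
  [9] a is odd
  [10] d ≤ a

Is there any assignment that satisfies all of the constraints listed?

Unsatisfiable

Constraints 1, 3, 5, and 6 give a − d ≥ -3, d − b ≥ -3, b − c ≥ 2, c − a ≥ 6.
Adding all 4 inequalities: the left sides telescope to 0, and the right sides sum to (-3) + (-3) + 2 + 6 = 2. So 0 ≥ 2, which is false.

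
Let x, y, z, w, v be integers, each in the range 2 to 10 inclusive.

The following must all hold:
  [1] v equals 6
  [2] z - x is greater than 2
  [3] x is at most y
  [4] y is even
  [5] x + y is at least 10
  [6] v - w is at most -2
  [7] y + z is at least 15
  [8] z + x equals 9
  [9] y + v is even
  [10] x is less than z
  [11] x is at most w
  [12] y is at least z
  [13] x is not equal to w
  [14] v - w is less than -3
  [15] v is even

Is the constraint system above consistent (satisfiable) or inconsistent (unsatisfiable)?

The assignment x = 2, y = 10, z = 7, w = 10, v = 6 works:
  constraint 2 holds since z - x = 5.
  constraint 5 holds since x + y = 12.
The rest check out directly.

Satisfiable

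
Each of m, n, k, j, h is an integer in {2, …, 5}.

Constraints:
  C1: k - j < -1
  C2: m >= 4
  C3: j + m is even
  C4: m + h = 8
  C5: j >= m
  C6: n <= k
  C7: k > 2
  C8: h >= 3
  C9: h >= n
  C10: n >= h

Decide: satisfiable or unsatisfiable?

Satisfiable

One satisfying assignment is m = 5, n = 3, k = 3, j = 5, h = 3.
For the less obvious constraints — constraint 1: k - j = -2; constraint 3: j + m = 10 is even; constraint 4: m + h = 8 — and the others hold by inspection.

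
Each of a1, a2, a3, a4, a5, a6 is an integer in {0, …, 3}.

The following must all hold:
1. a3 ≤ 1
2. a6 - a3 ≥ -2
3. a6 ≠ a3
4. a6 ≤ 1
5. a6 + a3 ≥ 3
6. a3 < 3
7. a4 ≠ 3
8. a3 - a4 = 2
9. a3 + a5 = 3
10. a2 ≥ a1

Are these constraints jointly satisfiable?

From constraint 4: a6 ≤ 1. From constraint 1: a3 ≤ 1. Hence a6 + a3 ≤ 2. But constraint 5 requires a6 + a3 ≥ 3, and 3 > 2. Contradiction.

Unsatisfiable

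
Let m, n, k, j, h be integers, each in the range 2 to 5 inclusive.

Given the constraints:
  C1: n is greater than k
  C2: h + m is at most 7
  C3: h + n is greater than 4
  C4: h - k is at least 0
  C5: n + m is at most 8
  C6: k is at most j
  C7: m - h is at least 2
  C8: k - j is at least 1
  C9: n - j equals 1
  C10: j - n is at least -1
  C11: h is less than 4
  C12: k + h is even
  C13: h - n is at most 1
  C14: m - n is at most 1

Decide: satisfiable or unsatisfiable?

Unsatisfiable

Constraints 4, 7, 8, 10, and 14 give m − h ≥ 2, h − k ≥ 0, k − j ≥ 1, j − n ≥ -1, n − m ≥ -1.
Adding all 5 inequalities: the left sides telescope to 0, and the right sides sum to 2 + 0 + 1 + (-1) + (-1) = 1. So 0 ≥ 1, which is false.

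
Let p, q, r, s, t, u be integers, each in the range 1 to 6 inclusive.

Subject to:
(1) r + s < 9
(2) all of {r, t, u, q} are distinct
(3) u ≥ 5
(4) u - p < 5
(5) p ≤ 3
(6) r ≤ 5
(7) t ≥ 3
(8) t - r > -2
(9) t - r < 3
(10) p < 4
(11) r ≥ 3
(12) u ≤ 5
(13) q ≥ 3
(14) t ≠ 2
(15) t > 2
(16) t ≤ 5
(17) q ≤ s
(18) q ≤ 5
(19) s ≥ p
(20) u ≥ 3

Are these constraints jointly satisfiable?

Unsatisfiable

Constraints 6, 7, 11, 12, 13, 16, 18, and 20 confine each of r, t, u, q to the 3 values {3, …, 5}.
Constraint 2 requires all 4 of them to be distinct, but only 3 values are available — impossible by the pigeonhole principle.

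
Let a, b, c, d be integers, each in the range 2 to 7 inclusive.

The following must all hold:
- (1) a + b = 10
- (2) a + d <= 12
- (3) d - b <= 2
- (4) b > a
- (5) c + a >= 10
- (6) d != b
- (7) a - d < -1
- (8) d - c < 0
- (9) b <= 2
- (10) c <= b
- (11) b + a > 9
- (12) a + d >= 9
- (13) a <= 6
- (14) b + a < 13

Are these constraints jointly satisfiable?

From constraints 9 and 10: c ≤ b ≤ 2. From constraint 13: a ≤ 6. Hence c + a ≤ 8. But constraint 5 requires c + a ≥ 10, and 10 > 8. Contradiction.

Unsatisfiable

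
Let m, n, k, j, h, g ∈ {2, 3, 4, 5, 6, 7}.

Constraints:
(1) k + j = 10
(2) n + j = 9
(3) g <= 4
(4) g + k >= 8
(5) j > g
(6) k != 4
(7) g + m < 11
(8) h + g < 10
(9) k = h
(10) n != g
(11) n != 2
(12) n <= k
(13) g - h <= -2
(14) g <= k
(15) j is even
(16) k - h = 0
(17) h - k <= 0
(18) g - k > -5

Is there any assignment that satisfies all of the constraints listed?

Satisfiable

Try m = 6, n = 5, k = 6, j = 4, h = 6, g = 2.
Check constraint 1: k + j = 10; constraint 2: n + j = 9; constraint 4: g + k = 8. The remaining constraints are straightforward to verify.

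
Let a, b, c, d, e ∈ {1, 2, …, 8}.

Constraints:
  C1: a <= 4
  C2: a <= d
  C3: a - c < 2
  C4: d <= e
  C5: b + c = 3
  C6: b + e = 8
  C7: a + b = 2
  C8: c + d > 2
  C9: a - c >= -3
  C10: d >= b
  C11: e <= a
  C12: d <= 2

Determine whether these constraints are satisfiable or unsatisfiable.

Unsatisfiable

From constraints 10 and 12: b ≤ d ≤ 2. From constraints 1 and 11: e ≤ a ≤ 4. Hence b + e ≤ 6. But constraint 6 requires b + e = 8, and 8 > 6. Contradiction.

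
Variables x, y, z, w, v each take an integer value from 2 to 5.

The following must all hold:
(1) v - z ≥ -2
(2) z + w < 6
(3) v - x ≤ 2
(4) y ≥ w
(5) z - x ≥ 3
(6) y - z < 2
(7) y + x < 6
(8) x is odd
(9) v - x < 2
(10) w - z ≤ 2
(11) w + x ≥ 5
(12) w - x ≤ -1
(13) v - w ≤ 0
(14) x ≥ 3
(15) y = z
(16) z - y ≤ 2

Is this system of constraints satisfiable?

Unsatisfiable

Constraints 1, 5, 12, and 13 give x − w ≥ 1, w − v ≥ 0, v − z ≥ -2, z − x ≥ 3.
Adding all 4 inequalities: the left sides telescope to 0, and the right sides sum to 1 + 0 + (-2) + 3 = 2. So 0 ≥ 2, which is false.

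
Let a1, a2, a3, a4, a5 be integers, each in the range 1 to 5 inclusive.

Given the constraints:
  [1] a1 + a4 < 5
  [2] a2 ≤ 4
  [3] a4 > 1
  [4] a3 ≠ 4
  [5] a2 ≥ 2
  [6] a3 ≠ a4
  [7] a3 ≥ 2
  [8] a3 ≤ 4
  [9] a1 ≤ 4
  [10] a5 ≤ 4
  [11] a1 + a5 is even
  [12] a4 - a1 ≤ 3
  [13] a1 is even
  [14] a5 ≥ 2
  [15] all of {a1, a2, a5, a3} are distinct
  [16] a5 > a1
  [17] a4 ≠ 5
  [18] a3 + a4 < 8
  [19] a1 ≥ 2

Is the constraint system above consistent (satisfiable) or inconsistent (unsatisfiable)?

Constraints 2, 5, 7, 8, 9, 10, 14, and 19 confine each of a1, a2, a5, a3 to the 3 values {2, …, 4}.
Constraint 15 requires all 4 of them to be distinct, but only 3 values are available — impossible by the pigeonhole principle.

Unsatisfiable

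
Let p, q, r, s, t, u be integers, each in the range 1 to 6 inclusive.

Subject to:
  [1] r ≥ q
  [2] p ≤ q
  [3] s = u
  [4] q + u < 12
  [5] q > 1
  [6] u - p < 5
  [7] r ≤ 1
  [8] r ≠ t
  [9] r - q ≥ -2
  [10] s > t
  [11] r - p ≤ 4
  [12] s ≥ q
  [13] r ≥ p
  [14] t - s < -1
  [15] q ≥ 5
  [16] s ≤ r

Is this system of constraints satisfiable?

Unsatisfiable

From constraints 12 and 15: s ≥ q and q ≥ 5, so s ≥ 5. From constraints 7 and 16: s ≤ r and r ≤ 1, so s ≤ 1. But 1 < 5, so no value of s works.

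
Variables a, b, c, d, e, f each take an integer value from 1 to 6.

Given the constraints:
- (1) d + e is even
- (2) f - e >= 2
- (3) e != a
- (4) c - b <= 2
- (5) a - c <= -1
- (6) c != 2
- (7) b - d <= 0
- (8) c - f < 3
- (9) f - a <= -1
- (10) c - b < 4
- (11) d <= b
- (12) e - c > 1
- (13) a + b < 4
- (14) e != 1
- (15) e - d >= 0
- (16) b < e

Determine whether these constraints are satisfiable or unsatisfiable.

Unsatisfiable

Constraints 2, 4, 5, 7, 9, and 15 give f − e ≥ 2, e − d ≥ 0, d − b ≥ 0, b − c ≥ -2, c − a ≥ 1, a − f ≥ 1.
Adding all 6 inequalities: the left sides telescope to 0, and the right sides sum to 2 + 0 + 0 + (-2) + 1 + 1 = 2. So 0 ≥ 2, which is false.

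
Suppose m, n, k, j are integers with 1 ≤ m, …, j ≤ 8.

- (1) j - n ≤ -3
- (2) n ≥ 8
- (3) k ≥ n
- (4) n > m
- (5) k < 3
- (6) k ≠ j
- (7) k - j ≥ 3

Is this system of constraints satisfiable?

From constraints 2 and 3: k ≥ n and n ≥ 8, so k ≥ 8. From constraint 5: k ≤ 2. But 2 < 8, so no value of k works.

Unsatisfiable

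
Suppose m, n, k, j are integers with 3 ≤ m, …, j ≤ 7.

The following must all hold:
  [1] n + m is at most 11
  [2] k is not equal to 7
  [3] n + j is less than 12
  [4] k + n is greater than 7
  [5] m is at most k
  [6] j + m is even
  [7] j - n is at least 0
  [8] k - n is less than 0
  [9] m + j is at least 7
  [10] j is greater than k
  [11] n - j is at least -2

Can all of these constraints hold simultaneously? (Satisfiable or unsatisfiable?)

Satisfiable

Try m = 3, n = 5, k = 4, j = 5.
Check constraint 1: n + m = 8; constraint 3: n + j = 10. The remaining constraints are straightforward to verify.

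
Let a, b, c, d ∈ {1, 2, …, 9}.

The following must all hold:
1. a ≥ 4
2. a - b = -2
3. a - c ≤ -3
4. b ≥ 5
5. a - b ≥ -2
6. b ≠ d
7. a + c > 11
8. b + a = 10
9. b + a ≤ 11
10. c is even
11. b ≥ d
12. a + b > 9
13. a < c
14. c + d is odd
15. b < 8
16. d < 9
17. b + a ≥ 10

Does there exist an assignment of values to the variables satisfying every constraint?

The assignment a = 4, b = 6, c = 8, d = 1 works:
  constraint 2 holds since a - b = -2.
  constraint 3 holds since a - c = -4.
The rest check out directly.

Satisfiable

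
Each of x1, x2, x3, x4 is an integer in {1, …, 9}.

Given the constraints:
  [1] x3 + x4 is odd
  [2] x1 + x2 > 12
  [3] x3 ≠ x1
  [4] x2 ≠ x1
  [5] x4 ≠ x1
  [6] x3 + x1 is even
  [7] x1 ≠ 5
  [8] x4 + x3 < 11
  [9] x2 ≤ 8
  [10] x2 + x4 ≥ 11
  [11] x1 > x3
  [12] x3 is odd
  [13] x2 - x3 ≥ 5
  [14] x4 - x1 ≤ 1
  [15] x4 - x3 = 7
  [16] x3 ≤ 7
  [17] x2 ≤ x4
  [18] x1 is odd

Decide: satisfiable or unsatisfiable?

Satisfiable

One satisfying assignment is x1 = 7, x2 = 6, x3 = 1, x4 = 8.
For the less obvious constraints — constraint 2: x1 + x2 = 13; constraint 8: x4 + x3 = 9 — and the others hold by inspection.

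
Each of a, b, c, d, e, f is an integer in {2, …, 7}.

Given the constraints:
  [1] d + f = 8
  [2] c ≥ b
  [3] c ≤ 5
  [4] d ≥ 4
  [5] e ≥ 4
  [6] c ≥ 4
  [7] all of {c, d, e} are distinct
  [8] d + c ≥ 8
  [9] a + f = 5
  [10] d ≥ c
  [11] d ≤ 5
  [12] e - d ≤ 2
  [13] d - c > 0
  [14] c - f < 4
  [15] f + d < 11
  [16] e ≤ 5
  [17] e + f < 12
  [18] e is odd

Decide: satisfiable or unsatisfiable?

Constraints 3, 4, 5, 6, 11, and 16 confine each of c, d, e to the 2 values {4, 5}.
Constraint 7 requires all 3 of them to be distinct, but only 2 values are available — impossible by the pigeonhole principle.

Unsatisfiable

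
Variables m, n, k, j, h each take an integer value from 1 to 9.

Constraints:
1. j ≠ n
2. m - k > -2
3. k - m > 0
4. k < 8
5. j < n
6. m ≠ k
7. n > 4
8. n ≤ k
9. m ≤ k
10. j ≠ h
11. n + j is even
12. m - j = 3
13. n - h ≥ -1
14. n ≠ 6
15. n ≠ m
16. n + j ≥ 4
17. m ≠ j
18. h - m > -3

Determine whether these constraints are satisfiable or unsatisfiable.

The assignment m = 4, n = 5, k = 5, j = 1, h = 3 works:
  constraint 2 holds since m - k = -1.
  constraint 3 holds since k - m = 1.
  constraint 12 holds since m - j = 3.
The rest check out directly.

Satisfiable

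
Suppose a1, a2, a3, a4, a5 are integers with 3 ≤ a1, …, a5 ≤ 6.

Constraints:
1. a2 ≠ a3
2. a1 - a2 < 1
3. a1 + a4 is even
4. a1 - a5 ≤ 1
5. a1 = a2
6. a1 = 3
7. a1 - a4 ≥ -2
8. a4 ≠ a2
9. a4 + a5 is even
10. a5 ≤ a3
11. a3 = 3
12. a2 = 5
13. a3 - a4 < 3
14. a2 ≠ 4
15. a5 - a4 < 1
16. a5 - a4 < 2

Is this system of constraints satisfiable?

Unsatisfiable

Constraint 6 fixes a1 = 3 and constraint 12 fixes a2 = 5, but constraint 5 requires a1 = a2. Since 3 ≠ 5, contradiction.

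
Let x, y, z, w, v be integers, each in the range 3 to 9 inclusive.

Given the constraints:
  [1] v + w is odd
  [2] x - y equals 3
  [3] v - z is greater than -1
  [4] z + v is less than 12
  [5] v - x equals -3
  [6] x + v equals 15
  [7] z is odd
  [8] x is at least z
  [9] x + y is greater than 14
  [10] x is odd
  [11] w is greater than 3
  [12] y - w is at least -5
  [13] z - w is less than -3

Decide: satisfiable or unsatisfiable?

Satisfiable

One satisfying assignment is x = 9, y = 6, z = 5, w = 9, v = 6.
For the less obvious constraints — constraint 2: x - y = 3; constraint 3: v - z = 1; constraint 4: z + v = 11 — and the others hold by inspection.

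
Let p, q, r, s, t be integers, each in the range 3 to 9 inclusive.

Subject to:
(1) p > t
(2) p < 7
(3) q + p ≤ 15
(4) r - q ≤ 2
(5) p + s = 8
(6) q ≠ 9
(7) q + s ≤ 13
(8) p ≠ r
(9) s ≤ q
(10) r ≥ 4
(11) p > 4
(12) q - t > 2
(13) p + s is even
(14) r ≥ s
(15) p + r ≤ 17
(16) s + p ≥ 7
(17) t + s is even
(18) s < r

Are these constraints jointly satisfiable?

Satisfiable

Try p = 5, q = 7, r = 9, s = 3, t = 3.
Check constraint 3: q + p = 12; constraint 4: r - q = 2; constraint 5: p + s = 8. The remaining constraints are straightforward to verify.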